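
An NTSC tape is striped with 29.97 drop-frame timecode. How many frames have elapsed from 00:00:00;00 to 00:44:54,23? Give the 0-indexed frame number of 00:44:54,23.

Complete 10-minute blocks: 4, each 17982 frames → 71928.
Remaining 4 whole minutes in the current block: 1800 + 3 × 1798 = 7194 frames.
Within the current minute: 54 × 30 + 23 − 2 = 1641 (labels ;00/;01 skipped at this minute). Total = 71928 + 7194 + 1641 = 80763.

80763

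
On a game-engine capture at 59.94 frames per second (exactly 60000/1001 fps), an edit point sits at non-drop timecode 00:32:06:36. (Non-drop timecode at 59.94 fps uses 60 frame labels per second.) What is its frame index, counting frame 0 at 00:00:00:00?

115596

Total seconds to the label: (0 × 3600 + 32 × 60 + 6) = 1926.
Frame index = 1926 × 60 + 36 = 115596.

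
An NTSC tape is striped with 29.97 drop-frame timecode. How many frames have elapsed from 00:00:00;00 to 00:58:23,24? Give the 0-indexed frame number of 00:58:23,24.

As if non-drop at 30 labels/s: (0 × 3600 + 58 × 60 + 23) × 30 + 24 = 105114.
Minute boundaries passed: 58; those not divisible by 10: 58 − 5 = 53; dropped labels = 2 × 53 = 106.
Actual frame index = 105114 − 106 = 105008.

105008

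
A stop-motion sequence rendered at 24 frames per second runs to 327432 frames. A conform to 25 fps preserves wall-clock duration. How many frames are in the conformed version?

Target frames = source frames × (target rate / source rate) = 327432 × (25)/(24) = 327432 × 25/24 = 341075.

341075 frames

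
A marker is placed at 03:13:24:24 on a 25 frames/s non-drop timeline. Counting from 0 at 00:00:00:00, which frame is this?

Total seconds to the label: (3 × 3600 + 13 × 60 + 24) = 11604.
Frame index = 11604 × 25 + 24 = 290124.

frame 290124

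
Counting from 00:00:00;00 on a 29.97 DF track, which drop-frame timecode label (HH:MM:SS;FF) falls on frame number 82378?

Each 10-minute DF block holds 10 × 60 × 30 − 9 × 2 = 17982 frames. 82378 ÷ 17982 → 4 full blocks, remainder 10450.
Within the partial block the first minute is 1800 frames and each further minute 1798, so 5 further minute boundaries passed. Total skipped labels = 18 × 4 + 2 × 5 = 82.
Non-drop label index = 82378 + 82 = 82460; at 30 labels/s that is 00:45:48:20, i.e. DF 00:45:48;20.

00:45:48;20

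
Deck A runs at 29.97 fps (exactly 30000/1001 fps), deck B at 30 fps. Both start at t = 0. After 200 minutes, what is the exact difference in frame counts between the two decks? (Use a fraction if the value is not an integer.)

360000/1001 frames

200 min = 12000 s.
A emits 30000/1001 × 12000 = 360000000/1001 frames; B emits 30 × 12000 = 360000.
Difference = 360000/1001 frames (≈ 359.6404); B is ahead of A.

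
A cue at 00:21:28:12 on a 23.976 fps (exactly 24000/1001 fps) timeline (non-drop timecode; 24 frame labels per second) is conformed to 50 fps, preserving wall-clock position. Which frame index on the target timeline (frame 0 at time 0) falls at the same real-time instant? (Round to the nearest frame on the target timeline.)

Source frame index: (0×3600 + 21×60 + 28) × 24 + 12 = 30924.
Real time: 30924 / (24000/1001) = 2579577/2000 s.
Target frame: (2579577/2000) × (50) = 2579577/40 ≈ 64489.425 → 64489.

frame 64489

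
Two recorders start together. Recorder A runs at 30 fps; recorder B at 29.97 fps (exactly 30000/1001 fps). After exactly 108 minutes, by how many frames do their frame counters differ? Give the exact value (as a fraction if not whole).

108 min = 6480 s.
A emits 30 × 6480 = 194400 frames; B emits 30000/1001 × 6480 = 194400000/1001.
Difference = 194400/1001 frames (≈ 194.2058); B is behind A.

194400/1001 frames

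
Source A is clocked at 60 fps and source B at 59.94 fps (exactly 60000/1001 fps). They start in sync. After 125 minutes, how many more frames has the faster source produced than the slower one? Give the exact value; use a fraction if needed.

450000/1001 frames

125 min = 7500 s.
A emits 60 × 7500 = 450000 frames; B emits 60000/1001 × 7500 = 450000000/1001.
Difference = 450000/1001 frames (≈ 449.5504); B is behind A.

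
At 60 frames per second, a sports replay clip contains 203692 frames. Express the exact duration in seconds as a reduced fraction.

50923/15 seconds

Running time = 203692 ÷ (60) = 203692 × 1/60 = 50923/15 s.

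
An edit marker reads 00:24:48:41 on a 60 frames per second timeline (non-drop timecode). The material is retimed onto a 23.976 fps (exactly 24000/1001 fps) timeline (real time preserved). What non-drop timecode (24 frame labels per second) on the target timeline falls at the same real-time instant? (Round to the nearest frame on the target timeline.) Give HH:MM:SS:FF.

Source frame index: (0×3600 + 24×60 + 48) × 60 + 41 = 89321.
Real time: 89321 / (60) = 89321/60 s.
Target frame: (89321/60) × (24000/1001) = 35728400/1001 ≈ 35692.707 → 35693.
At 24 labels/s: frame 35693 → 00:24:47:05.

00:24:47:05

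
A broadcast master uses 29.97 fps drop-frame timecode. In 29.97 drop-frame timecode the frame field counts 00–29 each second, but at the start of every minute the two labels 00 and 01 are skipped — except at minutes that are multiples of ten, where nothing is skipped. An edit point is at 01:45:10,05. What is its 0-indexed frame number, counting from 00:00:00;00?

Complete 10-minute blocks: 10, each 17982 frames → 179820.
Remaining 5 whole minutes in the current block: 1800 + 4 × 1798 = 8992 frames.
Within the current minute: 10 × 30 + 5 − 2 = 303 (labels ;00/;01 skipped at this minute). Total = 179820 + 8992 + 303 = 189115.

189115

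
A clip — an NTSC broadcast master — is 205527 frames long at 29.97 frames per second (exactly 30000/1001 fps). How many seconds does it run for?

Running time = 205527 / (30000/1001) = 6857.7509 s.

6857.7509 seconds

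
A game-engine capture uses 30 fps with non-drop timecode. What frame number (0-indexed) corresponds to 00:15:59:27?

Total seconds to the label: (0 × 3600 + 15 × 60 + 59) = 959.
Frame index = 959 × 30 + 27 = 28797.

frame 28797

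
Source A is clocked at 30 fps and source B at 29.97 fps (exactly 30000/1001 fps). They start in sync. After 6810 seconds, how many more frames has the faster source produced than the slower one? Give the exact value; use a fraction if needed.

A emits 30 × 6810 = 204300 frames; B emits 30000/1001 × 6810 = 204300000/1001.
Difference = 204300/1001 frames (≈ 204.0959); B is behind A.

204300/1001 frames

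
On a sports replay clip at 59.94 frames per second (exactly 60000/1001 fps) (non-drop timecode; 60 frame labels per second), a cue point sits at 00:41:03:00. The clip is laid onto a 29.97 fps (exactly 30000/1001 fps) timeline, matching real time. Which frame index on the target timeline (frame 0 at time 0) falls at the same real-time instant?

Source frame index: (0×3600 + 41×60 + 3) × 60 + 0 = 147780.
Real time: 147780 / (60000/1001) = 2465463/1000 s.
Target frame: (2465463/1000) × (30000/1001) = 73890.

frame 73890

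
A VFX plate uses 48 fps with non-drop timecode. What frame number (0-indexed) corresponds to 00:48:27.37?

Total seconds to the label: (0 × 3600 + 48 × 60 + 27) = 2907.
Frame index = 2907 × 48 + 37 = 139573.

frame 139573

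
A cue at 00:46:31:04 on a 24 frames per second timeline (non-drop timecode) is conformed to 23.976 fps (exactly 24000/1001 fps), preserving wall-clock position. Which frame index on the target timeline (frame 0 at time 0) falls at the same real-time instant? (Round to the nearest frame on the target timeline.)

Source frame index: (0×3600 + 46×60 + 31) × 24 + 4 = 66988.
Real time: 66988 / (24) = 16747/6 s.
Target frame: (16747/6) × (24000/1001) = 66988000/1001 ≈ 66921.079 → 66921.

frame 66921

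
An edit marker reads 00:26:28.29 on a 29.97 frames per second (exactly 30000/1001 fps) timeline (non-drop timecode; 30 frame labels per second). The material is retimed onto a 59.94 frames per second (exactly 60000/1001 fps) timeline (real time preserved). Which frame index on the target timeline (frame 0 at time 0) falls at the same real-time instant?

frame 95338

Source frame index: (0×3600 + 26×60 + 28) × 30 + 29 = 47669.
Real time: 47669 / (30000/1001) = 47716669/30000 s.
Target frame: (47716669/30000) × (60000/1001) = 95338.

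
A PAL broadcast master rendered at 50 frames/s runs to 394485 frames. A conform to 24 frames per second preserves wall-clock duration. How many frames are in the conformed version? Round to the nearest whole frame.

Frames at target rate = 394485 × (24) / (50) = 946764/5 ≈ 189352.800.
Nearest whole frame: 189353.

189353 frames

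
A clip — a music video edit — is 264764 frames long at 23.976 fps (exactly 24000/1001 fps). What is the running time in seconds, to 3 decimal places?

Running time = 264764 × 1001/24000 = 66257191/6000 s ≈ 11042.865 s.

11042.865 seconds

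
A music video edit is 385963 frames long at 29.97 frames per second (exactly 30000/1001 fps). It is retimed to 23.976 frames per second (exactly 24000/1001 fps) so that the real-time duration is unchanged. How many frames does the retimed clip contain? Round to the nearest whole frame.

308770 frames

Frames at target rate = 385963 × (24000/1001) / (30000/1001) = 1543852/5 ≈ 308770.400.
Nearest whole frame: 308770.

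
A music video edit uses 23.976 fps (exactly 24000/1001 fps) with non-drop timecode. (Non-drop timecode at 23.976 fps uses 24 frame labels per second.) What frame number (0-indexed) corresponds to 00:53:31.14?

Total seconds to the label: (0 × 3600 + 53 × 60 + 31) = 3211.
Frame index = 3211 × 24 + 14 = 77078.

77078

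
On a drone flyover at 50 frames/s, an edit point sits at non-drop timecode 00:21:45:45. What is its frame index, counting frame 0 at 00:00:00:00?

65295

Total seconds to the label: (0 × 3600 + 21 × 60 + 45) = 1305.
Frame index = 1305 × 50 + 45 = 65295.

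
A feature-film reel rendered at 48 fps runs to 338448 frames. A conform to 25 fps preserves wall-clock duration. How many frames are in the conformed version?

176275 frames

Target frames = source frames × (target rate / source rate) = 338448 × (25)/(48) = 338448 × 25/48 = 176275.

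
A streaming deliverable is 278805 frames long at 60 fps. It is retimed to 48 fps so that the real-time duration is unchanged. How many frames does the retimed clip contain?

Target frames = source frames × (target rate / source rate) = 278805 × (48)/(60) = 278805 × 4/5 = 223044.

223044 frames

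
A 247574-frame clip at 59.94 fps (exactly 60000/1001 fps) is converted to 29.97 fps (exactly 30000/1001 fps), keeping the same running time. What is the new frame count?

123787 frames

Target frames = source frames × (target rate / source rate) = 247574 × (30000/1001)/(60000/1001) = 247574 × 1/2 = 123787.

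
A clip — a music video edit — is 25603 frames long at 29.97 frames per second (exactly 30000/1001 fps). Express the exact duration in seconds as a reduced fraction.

Running time = 25603 ÷ (30000/1001) = 25603 × 1001/30000 = 25628603/30000 s.

25628603/30000 seconds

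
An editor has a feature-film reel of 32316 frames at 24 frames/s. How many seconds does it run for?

Running time = 32316 / (24) = 1346.5 s.

1346.5 seconds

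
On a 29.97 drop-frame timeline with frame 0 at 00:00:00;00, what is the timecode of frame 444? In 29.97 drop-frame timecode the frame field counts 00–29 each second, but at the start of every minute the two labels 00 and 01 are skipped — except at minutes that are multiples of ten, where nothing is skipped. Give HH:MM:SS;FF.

00:00:14;24

Each 10-minute DF block holds 10 × 60 × 30 − 9 × 2 = 17982 frames. 444 ÷ 17982 → 0 full blocks, remainder 444.
Within the partial block the first minute is 1800 frames and each further minute 1798, so 0 further minute boundaries passed. Total skipped labels = 18 × 0 + 2 × 0 = 0.
Non-drop label index = 444 + 0 = 444; at 30 labels/s that is 00:00:14:24, i.e. DF 00:00:14;24.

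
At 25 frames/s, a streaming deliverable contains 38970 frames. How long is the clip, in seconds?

Running time = 38970 / (25) = 1558.8 s.

1558.8 seconds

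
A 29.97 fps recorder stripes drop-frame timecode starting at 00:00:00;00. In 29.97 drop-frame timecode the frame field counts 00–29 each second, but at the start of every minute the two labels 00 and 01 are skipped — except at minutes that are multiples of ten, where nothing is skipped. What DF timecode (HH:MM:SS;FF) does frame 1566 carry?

00:00:52;06

Each 10-minute DF block holds 10 × 60 × 30 − 9 × 2 = 17982 frames. 1566 ÷ 17982 → 0 full blocks, remainder 1566.
Within the partial block the first minute is 1800 frames and each further minute 1798, so 0 further minute boundaries passed. Total skipped labels = 18 × 0 + 2 × 0 = 0.
Non-drop label index = 1566 + 0 = 1566; at 30 labels/s that is 00:00:52:06, i.e. DF 00:00:52;06.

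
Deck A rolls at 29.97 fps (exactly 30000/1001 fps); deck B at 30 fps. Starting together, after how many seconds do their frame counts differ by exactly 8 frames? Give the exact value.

4004/15 seconds

The gap grows by |30 − 30000/1001| = 30/1001 frames per second.
Time for a 8-frame gap: 8 ÷ (30/1001) = 4004/15 s.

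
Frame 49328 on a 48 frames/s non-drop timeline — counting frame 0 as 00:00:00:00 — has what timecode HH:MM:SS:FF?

49328 ÷ 48 = 1027 full seconds, remainder 32 frames.
1027 s = 0 h 17 min 7 s.
Timecode: 00:17:07:32.

00:17:07:32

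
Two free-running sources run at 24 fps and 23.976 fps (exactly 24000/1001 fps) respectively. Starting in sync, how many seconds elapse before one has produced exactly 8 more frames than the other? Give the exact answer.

The gap grows by |24000/1001 − 24| = 24/1001 frames per second.
Time for a 8-frame gap: 8 ÷ (24/1001) = 1001/3 s.

1001/3 seconds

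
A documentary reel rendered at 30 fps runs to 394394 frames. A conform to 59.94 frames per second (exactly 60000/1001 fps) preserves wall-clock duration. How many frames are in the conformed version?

788000 frames

Target frames = source frames × (target rate / source rate) = 394394 × (60000/1001)/(30) = 394394 × 2000/1001 = 788000.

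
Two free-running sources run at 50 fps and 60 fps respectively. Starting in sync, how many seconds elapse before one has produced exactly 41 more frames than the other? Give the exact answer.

4.1 seconds

The gap grows by |60 − 50| = 10 frames per second.
Time for a 41-frame gap: 41 ÷ (10) = 4.1 s.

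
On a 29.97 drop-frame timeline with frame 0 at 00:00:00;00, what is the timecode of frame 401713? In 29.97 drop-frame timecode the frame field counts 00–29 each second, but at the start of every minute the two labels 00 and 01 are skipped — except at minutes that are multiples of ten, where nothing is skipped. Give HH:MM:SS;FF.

03:43:23;25

Each 10-minute DF block holds 10 × 60 × 30 − 9 × 2 = 17982 frames. 401713 ÷ 17982 → 22 full blocks, remainder 6109.
Within the partial block the first minute is 1800 frames and each further minute 1798, so 3 further minute boundaries passed. Total skipped labels = 18 × 22 + 2 × 3 = 402.
Non-drop label index = 401713 + 402 = 402115; at 30 labels/s that is 03:43:23:25, i.e. DF 03:43:23;25.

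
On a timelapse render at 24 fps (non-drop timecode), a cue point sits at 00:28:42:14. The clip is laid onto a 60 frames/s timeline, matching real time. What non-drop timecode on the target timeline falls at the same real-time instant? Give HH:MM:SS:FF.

00:28:42:35

Source frame index: (0×3600 + 28×60 + 42) × 24 + 14 = 41342.
Real time: 41342 / (24) = 20671/12 s.
Target frame: (20671/12) × (60) = 103355.
At 60 labels/s: frame 103355 → 00:28:42:35.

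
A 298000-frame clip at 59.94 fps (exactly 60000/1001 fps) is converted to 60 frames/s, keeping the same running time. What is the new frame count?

298298 frames

Target frames = source frames × (target rate / source rate) = 298000 × (60)/(60000/1001) = 298000 × 1001/1000 = 298298.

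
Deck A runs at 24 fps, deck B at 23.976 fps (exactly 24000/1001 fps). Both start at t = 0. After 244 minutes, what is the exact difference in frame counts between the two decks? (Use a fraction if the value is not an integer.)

351360/1001 frames

244 min = 14640 s.
A emits 24 × 14640 = 351360 frames; B emits 24000/1001 × 14640 = 351360000/1001.
Difference = 351360/1001 frames (≈ 351.0090); B is behind A.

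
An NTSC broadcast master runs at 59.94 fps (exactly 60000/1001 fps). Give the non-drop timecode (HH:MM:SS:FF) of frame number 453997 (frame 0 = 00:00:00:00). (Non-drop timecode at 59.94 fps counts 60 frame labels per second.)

453997 ÷ 60 = 7566 full seconds, remainder 37 frames.
7566 s = 2 h 6 min 6 s.
Timecode: 02:06:06:37.

02:06:06:37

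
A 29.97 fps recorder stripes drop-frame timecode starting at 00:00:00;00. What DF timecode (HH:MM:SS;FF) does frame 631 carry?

00:00:21;01

Each 10-minute DF block holds 10 × 60 × 30 − 9 × 2 = 17982 frames. 631 ÷ 17982 → 0 full blocks, remainder 631.
Within the partial block the first minute is 1800 frames and each further minute 1798, so 0 further minute boundaries passed. Total skipped labels = 18 × 0 + 2 × 0 = 0.
Non-drop label index = 631 + 0 = 631; at 30 labels/s that is 00:00:21:01, i.e. DF 00:00:21;01.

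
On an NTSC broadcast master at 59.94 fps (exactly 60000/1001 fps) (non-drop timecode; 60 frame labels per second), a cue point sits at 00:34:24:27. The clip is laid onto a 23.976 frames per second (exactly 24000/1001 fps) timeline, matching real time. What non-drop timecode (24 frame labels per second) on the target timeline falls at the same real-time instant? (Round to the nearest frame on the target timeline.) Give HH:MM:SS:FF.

Source frame index: (0×3600 + 34×60 + 24) × 60 + 27 = 123867.
Real time: 123867 / (60000/1001) = 41330289/20000 s.
Target frame: (41330289/20000) × (24000/1001) = 247734/5 ≈ 49546.800 → 49547.
At 24 labels/s: frame 49547 → 00:34:24:11.

00:34:24:11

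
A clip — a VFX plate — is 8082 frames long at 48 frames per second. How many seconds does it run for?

Running time = 8082 / (48) = 168.375 s.

168.375 seconds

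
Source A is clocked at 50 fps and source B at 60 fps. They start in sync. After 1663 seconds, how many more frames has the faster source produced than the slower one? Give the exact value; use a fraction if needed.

16630 frames

A emits 50 × 1663 = 83150 frames; B emits 60 × 1663 = 99780.
Difference = 16630 frames; B is ahead of A.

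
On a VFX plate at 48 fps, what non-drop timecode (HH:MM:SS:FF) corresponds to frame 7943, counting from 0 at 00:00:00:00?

7943 ÷ 48 = 165 full seconds, remainder 23 frames.
165 s = 0 h 2 min 45 s.
Timecode: 00:02:45:23.

00:02:45:23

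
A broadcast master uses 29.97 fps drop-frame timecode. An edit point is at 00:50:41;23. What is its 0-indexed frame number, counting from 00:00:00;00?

91163

As if non-drop at 30 labels/s: (0 × 3600 + 50 × 60 + 41) × 30 + 23 = 91253.
Minute boundaries passed: 50; those not divisible by 10: 50 − 5 = 45; dropped labels = 2 × 45 = 90.
Actual frame index = 91253 − 90 = 91163.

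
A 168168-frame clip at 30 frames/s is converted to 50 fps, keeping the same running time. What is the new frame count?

280280 frames

Target frames = source frames × (target rate / source rate) = 168168 × (50)/(30) = 168168 × 5/3 = 280280.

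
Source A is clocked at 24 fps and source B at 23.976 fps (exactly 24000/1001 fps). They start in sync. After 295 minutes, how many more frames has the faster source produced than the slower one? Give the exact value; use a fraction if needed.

295 min = 17700 s.
A emits 24 × 17700 = 424800 frames; B emits 24000/1001 × 17700 = 424800000/1001.
Difference = 424800/1001 frames (≈ 424.3756); B is behind A.

424800/1001 frames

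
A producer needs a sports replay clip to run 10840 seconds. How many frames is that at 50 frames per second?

542000 frames

Frames = 10840 × 50 = 542000.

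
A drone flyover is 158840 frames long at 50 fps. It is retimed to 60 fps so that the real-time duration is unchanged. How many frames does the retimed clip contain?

190608 frames

Target frames = source frames × (target rate / source rate) = 158840 × (60)/(50) = 158840 × 6/5 = 190608.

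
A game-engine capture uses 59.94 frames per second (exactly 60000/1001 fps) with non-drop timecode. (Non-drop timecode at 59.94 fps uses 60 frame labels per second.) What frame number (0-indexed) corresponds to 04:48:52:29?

1039949

Total seconds to the label: (4 × 3600 + 48 × 60 + 52) = 17332.
Frame index = 17332 × 60 + 29 = 1039949.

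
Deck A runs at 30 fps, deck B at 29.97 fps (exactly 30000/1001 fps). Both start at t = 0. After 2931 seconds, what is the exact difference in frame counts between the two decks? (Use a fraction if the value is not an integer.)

A emits 30 × 2931 = 87930 frames; B emits 30000/1001 × 2931 = 87930000/1001.
Difference = 87930/1001 frames (≈ 87.8422); B is behind A.

87930/1001 frames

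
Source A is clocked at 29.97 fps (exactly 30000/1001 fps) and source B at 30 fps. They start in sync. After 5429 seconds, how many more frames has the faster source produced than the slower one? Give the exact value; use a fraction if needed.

162870/1001 frames

A emits 30000/1001 × 5429 = 162870000/1001 frames; B emits 30 × 5429 = 162870.
Difference = 162870/1001 frames (≈ 162.7073); B is ahead of A.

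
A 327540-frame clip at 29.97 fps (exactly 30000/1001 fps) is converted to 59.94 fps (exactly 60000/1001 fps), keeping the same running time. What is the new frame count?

Frames at target rate = 327540 × (60000/1001) / (30000/1001) = 655080.

655080 frames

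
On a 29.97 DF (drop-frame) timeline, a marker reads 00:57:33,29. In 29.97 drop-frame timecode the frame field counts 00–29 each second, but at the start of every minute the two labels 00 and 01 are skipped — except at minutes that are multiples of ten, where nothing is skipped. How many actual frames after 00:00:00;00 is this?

103515

As if non-drop at 30 labels/s: (0 × 3600 + 57 × 60 + 33) × 30 + 29 = 103619.
Minute boundaries passed: 57; those not divisible by 10: 57 − 5 = 52; dropped labels = 2 × 52 = 104.
Actual frame index = 103619 − 104 = 103515.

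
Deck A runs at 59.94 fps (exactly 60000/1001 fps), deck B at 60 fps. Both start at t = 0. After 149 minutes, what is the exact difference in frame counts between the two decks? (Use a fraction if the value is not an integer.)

536400/1001 frames

149 min = 8940 s.
A emits 60000/1001 × 8940 = 536400000/1001 frames; B emits 60 × 8940 = 536400.
Difference = 536400/1001 frames (≈ 535.8641); B is ahead of A.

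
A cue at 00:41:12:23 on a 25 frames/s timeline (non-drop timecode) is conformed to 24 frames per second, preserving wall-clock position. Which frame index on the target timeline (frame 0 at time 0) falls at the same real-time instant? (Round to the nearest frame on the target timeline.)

frame 59350

Source frame index: (0×3600 + 41×60 + 12) × 25 + 23 = 61823.
Real time: 61823 / (25) = 61823/25 s.
Target frame: (61823/25) × (24) = 1483752/25 ≈ 59350.080 → 59350.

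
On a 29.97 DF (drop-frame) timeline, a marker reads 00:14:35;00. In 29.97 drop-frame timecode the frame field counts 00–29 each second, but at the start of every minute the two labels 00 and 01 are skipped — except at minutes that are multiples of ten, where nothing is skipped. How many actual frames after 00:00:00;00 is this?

As if non-drop at 30 labels/s: (0 × 3600 + 14 × 60 + 35) × 30 + 0 = 26250.
Minute boundaries passed: 14; those not divisible by 10: 14 − 1 = 13; dropped labels = 2 × 13 = 26.
Actual frame index = 26250 − 26 = 26224.

26224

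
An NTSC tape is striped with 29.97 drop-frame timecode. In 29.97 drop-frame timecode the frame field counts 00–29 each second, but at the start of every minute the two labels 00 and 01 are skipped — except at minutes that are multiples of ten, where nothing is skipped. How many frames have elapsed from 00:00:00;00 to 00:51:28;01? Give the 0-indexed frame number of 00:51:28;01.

92549

Complete 10-minute blocks: 5, each 17982 frames → 89910.
Remaining 1 whole minute in the current block: 1800 + 0 × 1798 = 1800 frames.
Within the current minute: 28 × 30 + 1 − 2 = 839 (labels ;00/;01 skipped at this minute). Total = 89910 + 1800 + 839 = 92549.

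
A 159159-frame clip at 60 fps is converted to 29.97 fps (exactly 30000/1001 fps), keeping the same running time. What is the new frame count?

79500 frames

Target frames = source frames × (target rate / source rate) = 159159 × (30000/1001)/(60) = 159159 × 500/1001 = 79500.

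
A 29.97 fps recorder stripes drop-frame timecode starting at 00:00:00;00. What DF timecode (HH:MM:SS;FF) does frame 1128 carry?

Ten DF minutes hold 17982 frames, so frame 1128 lies in block 0 (frames 0–17981) with 1128 frames into that block.
The block's first minute is 1800 frames and the rest 1798 each; 1128 frames reaches minute 0, so 0 × 18 + 0 × 2 = 0 labels have been skipped so far.
Adding those back, label number 1128 + 0 = 1128 at 30 labels/s is 37 s + 18 f = 0 h 0 min 37 s frame 18, i.e. 00:00:37;18.

00:00:37;18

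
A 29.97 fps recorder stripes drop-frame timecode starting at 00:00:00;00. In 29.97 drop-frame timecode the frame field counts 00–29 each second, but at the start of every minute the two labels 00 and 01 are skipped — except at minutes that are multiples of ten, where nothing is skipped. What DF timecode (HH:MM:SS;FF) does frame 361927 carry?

03:21:16;09

Ten DF minutes hold 17982 frames, so frame 361927 lies in block 20 (frames 359640–377621) with 2287 frames into that block.
The block's first minute is 1800 frames and the rest 1798 each; 2287 frames reaches minute 1, so 20 × 18 + 1 × 2 = 362 labels have been skipped so far.
Adding those back, label number 361927 + 362 = 362289 at 30 labels/s is 12076 s + 9 f = 3 h 21 min 16 s frame 9, i.e. 03:21:16;09.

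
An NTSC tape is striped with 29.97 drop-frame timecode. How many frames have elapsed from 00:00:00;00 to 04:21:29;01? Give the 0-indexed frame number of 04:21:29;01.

Complete 10-minute blocks: 26, each 17982 frames → 467532.
Remaining 1 whole minute in the current block: 1800 + 0 × 1798 = 1800 frames.
Within the current minute: 29 × 30 + 1 − 2 = 869 (labels ;00/;01 skipped at this minute). Total = 467532 + 1800 + 869 = 470201.

470201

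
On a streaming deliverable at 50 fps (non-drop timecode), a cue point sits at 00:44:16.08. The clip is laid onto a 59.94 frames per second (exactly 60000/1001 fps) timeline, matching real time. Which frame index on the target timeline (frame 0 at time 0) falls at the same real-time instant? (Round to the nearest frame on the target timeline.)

frame 159210

Source frame index: (0×3600 + 44×60 + 16) × 50 + 8 = 132808.
Real time: 132808 / (50) = 66404/25 s.
Target frame: (66404/25) × (60000/1001) = 12259200/77 ≈ 159210.390 → 159210.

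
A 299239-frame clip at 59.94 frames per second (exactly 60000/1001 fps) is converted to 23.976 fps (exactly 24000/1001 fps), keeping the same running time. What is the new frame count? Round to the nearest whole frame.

119696 frames

Frames at target rate = 299239 × (24000/1001) / (60000/1001) = 598478/5 ≈ 119695.600.
Nearest whole frame: 119696.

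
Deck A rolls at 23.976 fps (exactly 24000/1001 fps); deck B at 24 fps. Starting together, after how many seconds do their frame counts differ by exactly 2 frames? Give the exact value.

The gap grows by |24 − 24000/1001| = 24/1001 frames per second.
Time for a 2-frame gap: 2 ÷ (24/1001) = 1001/12 s.

1001/12 seconds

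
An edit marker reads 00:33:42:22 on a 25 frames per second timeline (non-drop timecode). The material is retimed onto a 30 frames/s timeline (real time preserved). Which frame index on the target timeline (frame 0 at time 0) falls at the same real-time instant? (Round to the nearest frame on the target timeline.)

Source frame index: (0×3600 + 33×60 + 42) × 25 + 22 = 50572.
Real time: 50572 / (25) = 50572/25 s.
Target frame: (50572/25) × (30) = 303432/5 ≈ 60686.400 → 60686.

frame 60686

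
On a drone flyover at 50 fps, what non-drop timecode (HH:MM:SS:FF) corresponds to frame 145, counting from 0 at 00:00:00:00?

145 ÷ 50 = 2 full seconds, remainder 45 frames.
2 s = 0 h 0 min 2 s.
Timecode: 00:00:02:45.

00:00:02:45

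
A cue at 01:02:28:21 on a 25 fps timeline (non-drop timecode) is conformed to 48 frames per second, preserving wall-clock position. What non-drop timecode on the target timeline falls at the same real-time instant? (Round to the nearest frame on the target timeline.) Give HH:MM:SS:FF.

Source frame index: (1×3600 + 2×60 + 28) × 25 + 21 = 93721.
Real time: 93721 / (25) = 93721/25 s.
Target frame: (93721/25) × (48) = 4498608/25 ≈ 179944.320 → 179944.
At 48 labels/s: frame 179944 → 01:02:28:40.

01:02:28:40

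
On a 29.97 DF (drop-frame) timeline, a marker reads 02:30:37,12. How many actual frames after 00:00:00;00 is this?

270852

Complete 10-minute blocks: 15, each 17982 frames → 269730.
Remaining 0 whole minutes in the current block: 0 frames.
Within the current minute: 37 × 30 + 12 = 1122. Total = 269730 + 0 + 1122 = 270852.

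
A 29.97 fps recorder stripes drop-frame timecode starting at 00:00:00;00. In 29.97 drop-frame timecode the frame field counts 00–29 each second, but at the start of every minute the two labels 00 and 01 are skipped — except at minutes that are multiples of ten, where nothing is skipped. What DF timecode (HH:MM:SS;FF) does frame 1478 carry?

Each 10-minute DF block holds 10 × 60 × 30 − 9 × 2 = 17982 frames. 1478 ÷ 17982 → 0 full blocks, remainder 1478.
Within the partial block the first minute is 1800 frames and each further minute 1798, so 0 further minute boundaries passed. Total skipped labels = 18 × 0 + 2 × 0 = 0.
Non-drop label index = 1478 + 0 = 1478; at 30 labels/s that is 00:00:49:08, i.e. DF 00:00:49;08.

00:00:49;08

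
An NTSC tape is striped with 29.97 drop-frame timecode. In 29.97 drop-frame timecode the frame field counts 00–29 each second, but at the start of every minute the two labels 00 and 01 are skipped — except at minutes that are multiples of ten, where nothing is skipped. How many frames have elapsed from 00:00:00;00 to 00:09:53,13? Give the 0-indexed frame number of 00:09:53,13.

As if non-drop at 30 labels/s: (0 × 3600 + 9 × 60 + 53) × 30 + 13 = 17803.
Minute boundaries passed: 9; those not divisible by 10: 9 − 0 = 9; dropped labels = 2 × 9 = 18.
Actual frame index = 17803 − 18 = 17785.

17785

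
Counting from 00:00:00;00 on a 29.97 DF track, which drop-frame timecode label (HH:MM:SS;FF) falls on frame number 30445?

00:16:55;25

Ten DF minutes hold 17982 frames, so frame 30445 lies in block 1 (frames 17982–35963) with 12463 frames into that block.
The block's first minute is 1800 frames and the rest 1798 each; 12463 frames reaches minute 6, so 1 × 18 + 6 × 2 = 30 labels have been skipped so far.
Adding those back, label number 30445 + 30 = 30475 at 30 labels/s is 1015 s + 25 f = 0 h 16 min 55 s frame 25, i.e. 00:16:55;25.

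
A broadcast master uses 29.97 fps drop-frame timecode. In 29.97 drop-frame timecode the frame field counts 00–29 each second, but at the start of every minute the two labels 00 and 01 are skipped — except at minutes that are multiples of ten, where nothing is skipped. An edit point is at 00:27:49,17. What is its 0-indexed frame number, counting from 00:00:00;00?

As if non-drop at 30 labels/s: (0 × 3600 + 27 × 60 + 49) × 30 + 17 = 50087.
Minute boundaries passed: 27; those not divisible by 10: 27 − 2 = 25; dropped labels = 2 × 25 = 50.
Actual frame index = 50087 − 50 = 50037.

50037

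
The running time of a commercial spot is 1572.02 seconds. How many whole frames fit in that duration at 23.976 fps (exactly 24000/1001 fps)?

Frames = 1572.02 × 24000/1001 = 37728480/1001 ≈ 37690.7892.
Complete frames: 37690.

37690 frames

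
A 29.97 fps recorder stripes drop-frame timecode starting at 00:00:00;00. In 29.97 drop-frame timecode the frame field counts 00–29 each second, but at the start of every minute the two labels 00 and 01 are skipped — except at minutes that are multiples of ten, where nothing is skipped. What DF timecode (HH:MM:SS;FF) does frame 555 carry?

Ten DF minutes hold 17982 frames, so frame 555 lies in block 0 (frames 0–17981) with 555 frames into that block.
The block's first minute is 1800 frames and the rest 1798 each; 555 frames reaches minute 0, so 0 × 18 + 0 × 2 = 0 labels have been skipped so far.
Adding those back, label number 555 + 0 = 555 at 30 labels/s is 18 s + 15 f = 0 h 0 min 18 s frame 15, i.e. 00:00:18;15.

00:00:18;15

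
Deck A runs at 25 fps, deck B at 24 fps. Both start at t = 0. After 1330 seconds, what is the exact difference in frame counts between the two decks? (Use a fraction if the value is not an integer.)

A emits 25 × 1330 = 33250 frames; B emits 24 × 1330 = 31920.
Difference = 1330 frames; B is behind A.

1330 frames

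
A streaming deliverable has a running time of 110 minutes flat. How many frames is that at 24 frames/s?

110 min = 6600 s.
Frames = 6600 × 24 = 158400.

158400 frames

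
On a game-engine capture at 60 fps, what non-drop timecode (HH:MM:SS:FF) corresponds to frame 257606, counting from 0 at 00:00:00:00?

257606 ÷ 60 = 4293 full seconds, remainder 26 frames.
4293 s = 1 h 11 min 33 s.
Timecode: 01:11:33:26.

01:11:33:26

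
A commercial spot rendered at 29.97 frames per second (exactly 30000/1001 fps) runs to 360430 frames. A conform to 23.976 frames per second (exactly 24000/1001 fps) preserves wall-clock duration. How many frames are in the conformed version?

288344 frames

Target frames = source frames × (target rate / source rate) = 360430 × (24000/1001)/(30000/1001) = 360430 × 4/5 = 288344.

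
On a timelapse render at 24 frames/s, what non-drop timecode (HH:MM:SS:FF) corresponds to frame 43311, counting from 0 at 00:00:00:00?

43311 ÷ 24 = 1804 full seconds, remainder 15 frames.
1804 s = 0 h 30 min 4 s.
Timecode: 00:30:04:15.

00:30:04:15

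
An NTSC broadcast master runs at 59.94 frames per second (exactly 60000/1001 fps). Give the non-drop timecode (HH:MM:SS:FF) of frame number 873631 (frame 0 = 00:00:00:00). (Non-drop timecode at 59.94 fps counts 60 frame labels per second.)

873631 ÷ 60 = 14560 full seconds, remainder 31 frames.
14560 s = 4 h 2 min 40 s.
Timecode: 04:02:40:31.

04:02:40:31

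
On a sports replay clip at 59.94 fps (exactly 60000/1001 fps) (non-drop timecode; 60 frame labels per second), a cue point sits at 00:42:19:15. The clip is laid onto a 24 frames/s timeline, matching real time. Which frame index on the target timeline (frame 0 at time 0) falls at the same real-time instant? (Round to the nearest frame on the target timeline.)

Source frame index: (0×3600 + 42×60 + 19) × 60 + 15 = 152355.
Real time: 152355 / (60000/1001) = 10167157/4000 s.
Target frame: (10167157/4000) × (24) = 30501471/500 ≈ 61002.942 → 61003.

frame 61003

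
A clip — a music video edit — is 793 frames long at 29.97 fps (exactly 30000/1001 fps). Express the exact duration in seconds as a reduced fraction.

Running time = 793 ÷ (30000/1001) = 793 × 1001/30000 = 793793/30000 s.

793793/30000 seconds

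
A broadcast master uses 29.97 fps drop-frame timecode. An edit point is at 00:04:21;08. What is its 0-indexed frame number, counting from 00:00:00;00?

As if non-drop at 30 labels/s: (0 × 3600 + 4 × 60 + 21) × 30 + 8 = 7838.
Minute boundaries passed: 4; those not divisible by 10: 4 − 0 = 4; dropped labels = 2 × 4 = 8.
Actual frame index = 7838 − 8 = 7830.

7830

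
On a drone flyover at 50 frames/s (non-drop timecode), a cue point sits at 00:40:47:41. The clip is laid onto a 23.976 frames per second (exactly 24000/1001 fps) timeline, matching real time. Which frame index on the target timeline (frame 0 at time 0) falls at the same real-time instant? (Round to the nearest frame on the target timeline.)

frame 58689

Source frame index: (0×3600 + 40×60 + 47) × 50 + 41 = 122391.
Real time: 122391 / (50) = 122391/50 s.
Target frame: (122391/50) × (24000/1001) = 58747680/1001 ≈ 58688.991 → 58689.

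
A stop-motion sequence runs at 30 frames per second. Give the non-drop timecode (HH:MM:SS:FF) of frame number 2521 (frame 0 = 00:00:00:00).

2521 ÷ 30 = 84 full seconds, remainder 1 frame.
84 s = 0 h 1 min 24 s.
Timecode: 00:01:24:01.

00:01:24:01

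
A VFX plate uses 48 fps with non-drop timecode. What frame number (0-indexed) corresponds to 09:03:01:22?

frame 1563910

Total seconds to the label: (9 × 3600 + 3 × 60 + 1) = 32581.
Frame index = 32581 × 48 + 22 = 1563910.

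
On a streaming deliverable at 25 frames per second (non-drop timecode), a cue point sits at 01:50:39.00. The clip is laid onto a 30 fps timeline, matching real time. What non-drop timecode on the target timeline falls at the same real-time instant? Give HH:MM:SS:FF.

01:50:39:00

Source frame index: (1×3600 + 50×60 + 39) × 25 + 0 = 165975.
Real time: 165975 / (25) = 6639 s.
Target frame: (6639) × (30) = 199170.
At 30 labels/s: frame 199170 → 01:50:39:00.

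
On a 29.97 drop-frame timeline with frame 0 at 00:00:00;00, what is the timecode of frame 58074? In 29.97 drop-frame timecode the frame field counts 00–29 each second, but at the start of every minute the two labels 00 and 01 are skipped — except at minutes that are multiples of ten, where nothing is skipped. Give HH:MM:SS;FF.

Each 10-minute DF block holds 10 × 60 × 30 − 9 × 2 = 17982 frames. 58074 ÷ 17982 → 3 full blocks, remainder 4128.
Within the partial block the first minute is 1800 frames and each further minute 1798, so 2 further minute boundaries passed. Total skipped labels = 18 × 3 + 2 × 2 = 58.
Non-drop label index = 58074 + 58 = 58132; at 30 labels/s that is 00:32:17:22, i.e. DF 00:32:17;22.

00:32:17;22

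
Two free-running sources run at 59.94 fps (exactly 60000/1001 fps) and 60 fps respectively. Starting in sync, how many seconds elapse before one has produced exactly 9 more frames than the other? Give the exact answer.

150.15 seconds

The gap grows by |60 − 60000/1001| = 60/1001 frames per second.
Time for a 9-frame gap: 9 ÷ (60/1001) = 150.15 s.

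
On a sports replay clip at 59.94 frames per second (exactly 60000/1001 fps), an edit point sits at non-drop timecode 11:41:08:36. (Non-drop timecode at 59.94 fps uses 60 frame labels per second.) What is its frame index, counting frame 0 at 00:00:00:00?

frame 2524116

Total seconds to the label: (11 × 3600 + 41 × 60 + 8) = 42068.
Frame index = 42068 × 60 + 36 = 2524116.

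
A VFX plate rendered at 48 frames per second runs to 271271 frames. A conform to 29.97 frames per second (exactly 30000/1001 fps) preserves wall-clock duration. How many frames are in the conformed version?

169375 frames

Target frames = source frames × (target rate / source rate) = 271271 × (30000/1001)/(48) = 271271 × 625/1001 = 169375.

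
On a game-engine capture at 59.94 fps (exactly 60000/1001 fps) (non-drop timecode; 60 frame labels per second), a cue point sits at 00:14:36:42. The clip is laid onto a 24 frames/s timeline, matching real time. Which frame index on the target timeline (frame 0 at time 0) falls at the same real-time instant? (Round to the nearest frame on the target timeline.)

Source frame index: (0×3600 + 14×60 + 36) × 60 + 42 = 52602.
Real time: 52602 / (60000/1001) = 8775767/10000 s.
Target frame: (8775767/10000) × (24) = 26327301/1250 ≈ 21061.841 → 21062.

frame 21062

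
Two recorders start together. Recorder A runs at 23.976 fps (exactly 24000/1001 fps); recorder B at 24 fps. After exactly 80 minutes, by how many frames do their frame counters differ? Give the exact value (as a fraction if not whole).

115200/1001 frames

80 min = 4800 s.
A emits 24000/1001 × 4800 = 115200000/1001 frames; B emits 24 × 4800 = 115200.
Difference = 115200/1001 frames (≈ 115.0849); B is ahead of A.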